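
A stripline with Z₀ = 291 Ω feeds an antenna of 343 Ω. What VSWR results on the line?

VSWR ≈ 1.18

For a purely resistive load, VSWR = R_L/Z_0 or Z_0/R_L (whichever > 1) = 343/291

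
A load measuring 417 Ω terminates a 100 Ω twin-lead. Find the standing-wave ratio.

VSWR ≈ 4.17

For a purely resistive load, VSWR = R_L/Z_0 or Z_0/R_L (whichever > 1) = 417/100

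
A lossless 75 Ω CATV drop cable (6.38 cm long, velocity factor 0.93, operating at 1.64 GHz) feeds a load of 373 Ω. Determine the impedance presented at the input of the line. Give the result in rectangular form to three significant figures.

Z_in ≈ 29 + j69.2 Ω

λ = v/f = 0.93·c / 1.64 GHz = 0.17 m
βl = 2π·l/λ = 2π × 0.375 = 135°
tan(βl) = tan(135°) = -1
Z_in = Z_0·(Z_L + jZ_0·tanβl)/(Z_0 + jZ_L·tanβl)
     = 75·(373 − j75)/(75 − j373)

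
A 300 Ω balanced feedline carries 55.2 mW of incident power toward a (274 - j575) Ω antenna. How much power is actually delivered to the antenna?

P_delivered ≈ 27.5 mW

|Γ| = |(-26 − j575)/(574 − j575)| = 0.708
|Γ|² = 0.502
P_refl = |Γ|²·P_inc = 27.7 mW, P_del = (1 − |Γ|²)·P_inc = 27.5 mW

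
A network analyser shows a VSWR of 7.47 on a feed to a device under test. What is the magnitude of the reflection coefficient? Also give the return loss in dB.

|Γ| = (S − 1)/(S + 1) = (7.47 − 1)/(7.47 + 1) = 6.47/8.47
RL = −20·log₁₀|Γ| = −20·log₁₀(0.764)

|Γ| ≈ 0.764; return loss ≈ 2.34 dB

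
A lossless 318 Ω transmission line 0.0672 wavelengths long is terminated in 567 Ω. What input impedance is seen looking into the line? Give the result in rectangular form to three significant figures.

Z_in ≈ 415 − j190 Ω

βl = 2π × 0.0672 = 24.2°
tan(βl) = tan(24.2°) = 0.449
Z_in = Z_0·(Z_L + jZ_0·tanβl)/(Z_0 + jZ_L·tanβl)
     = 318·(567 + j143)/(318 + j255)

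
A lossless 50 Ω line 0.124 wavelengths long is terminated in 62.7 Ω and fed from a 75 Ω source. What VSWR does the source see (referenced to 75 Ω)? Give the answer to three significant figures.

βl = 2π × 0.124 = 44.6°
tan(βl) = 0.988
Z_in = Z_0·(Z_L + jZ_0·tanβl)/(Z_0 + jZ_L·tanβl) = 48.9 − j11.2 Ω
Γ_s = (Z_in − Z_s)/(Z_in + Z_s) = (-26.1 − j11.2)/(124 − j11.2), |Γ_s| = 0.228
VSWR = (1 + |Γ_s|)/(1 − |Γ_s|)

VSWR ≈ 1.59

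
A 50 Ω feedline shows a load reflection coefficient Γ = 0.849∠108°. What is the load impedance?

Z_L ≈ 6.22 + j36 Ω

Z_L = Z_0·(1 + Γ)/(1 − Γ) = 50·(0.738 + j0.807)/(1.26 − j0.807)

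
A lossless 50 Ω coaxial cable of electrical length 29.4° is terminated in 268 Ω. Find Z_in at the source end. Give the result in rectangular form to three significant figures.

Z_in ≈ 34.9 − j77.2 Ω

tan(βl) = tan(29.4°) = 0.563
Z_in = Z_0·(Z_L + jZ_0·tanβl)/(Z_0 + jZ_L·tanβl)
     = 50·(268 + j28.2)/(50 + j151)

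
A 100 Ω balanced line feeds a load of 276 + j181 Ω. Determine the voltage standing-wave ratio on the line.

Γ = (Z_L − Z_0)/(Z_L + Z_0) = (176 + j181)/(376 + j181)
|Γ| = 252/417 = 0.605
VSWR = (1 + |Γ|)/(1 − |Γ|) = 1.6/0.395

VSWR ≈ 4.06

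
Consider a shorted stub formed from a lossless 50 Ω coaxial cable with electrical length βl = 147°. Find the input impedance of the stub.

Z_in ≈ −j32.5 Ω

tan(βl) = -0.649
For a shorted stub, Z_in = jZ_0·tan(βl)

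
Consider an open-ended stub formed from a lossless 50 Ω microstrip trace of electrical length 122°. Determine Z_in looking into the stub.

tan(βl) = -1.6
For an open-ended stub, Z_in = −jZ_0·cot(βl) = −jZ_0/tan(βl)

Z_in ≈ +j31.2 Ω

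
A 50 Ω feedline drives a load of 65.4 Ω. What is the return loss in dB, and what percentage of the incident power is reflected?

Γ = (65.4 − 50)/(65.4 + 50) = 0.133
RL = −20·log₁₀(0.133) = 17.5 dB
P_refl/P_inc = |Γ|² = 0.0178

RL ≈ 17.5 dB; 1.78% of incident power reflected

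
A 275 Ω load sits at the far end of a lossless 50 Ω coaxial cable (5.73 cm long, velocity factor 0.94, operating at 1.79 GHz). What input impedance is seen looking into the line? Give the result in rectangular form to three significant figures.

Z_in ≈ 15.5 + j40.9 Ω

λ = v/f = 0.94·c / 1.79 GHz = 0.158 m
βl = 2π·l/λ = 2π × 0.364 = 131°
tan(βl) = tan(131°) = -1.15
Z_in = Z_0·(Z_L + jZ_0·tanβl)/(Z_0 + jZ_L·tanβl)
     = 50·(275 − j57.6)/(50 − j317)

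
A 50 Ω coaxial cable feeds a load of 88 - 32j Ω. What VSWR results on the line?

VSWR ≈ 2.08

Γ = (Z_L − Z_0)/(Z_L + Z_0) = (38 − j32)/(138 − j32)
|Γ| = 49.7/142 = 0.351
VSWR = (1 + |Γ|)/(1 − |Γ|) = 1.35/0.649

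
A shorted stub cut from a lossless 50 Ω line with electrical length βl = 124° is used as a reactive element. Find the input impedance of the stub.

tan(βl) = -1.48
For a shorted stub, Z_in = jZ_0·tan(βl)

Z_in ≈ −j74.1 Ω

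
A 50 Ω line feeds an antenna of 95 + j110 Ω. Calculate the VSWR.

VSWR ≈ 4.76

Γ = (Z_L − Z_0)/(Z_L + Z_0) = (45 + j110)/(145 + j110)
|Γ| = 119/182 = 0.653
VSWR = (1 + |Γ|)/(1 − |Γ|) = 1.65/0.347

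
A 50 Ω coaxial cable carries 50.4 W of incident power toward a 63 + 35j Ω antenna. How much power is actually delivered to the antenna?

|Γ| = |(13 + j35)/(113 + j35)| = 0.316
|Γ|² = 0.0996
P_refl = |Γ|²·P_inc = 5.02 W, P_del = (1 − |Γ|²)·P_inc = 45.4 W

P_delivered ≈ 45.4 W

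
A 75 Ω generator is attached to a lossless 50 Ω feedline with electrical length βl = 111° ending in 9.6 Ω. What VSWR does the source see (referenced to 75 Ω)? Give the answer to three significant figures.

VSWR ≈ 4.05

tan(βl) = -2.61
Z_in = Z_0·(Z_L + jZ_0·tanβl)/(Z_0 + jZ_L·tanβl) = 59.8 − j100 Ω
Γ_s = (Z_in − Z_s)/(Z_in + Z_s) = (-15.2 − j100)/(135 − j100), |Γ_s| = 0.604
VSWR = (1 + |Γ_s|)/(1 − |Γ_s|)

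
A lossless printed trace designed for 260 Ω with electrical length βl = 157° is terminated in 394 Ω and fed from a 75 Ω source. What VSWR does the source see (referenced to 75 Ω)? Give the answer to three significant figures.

tan(βl) = -0.424
Z_in = Z_0·(Z_L + jZ_0·tanβl)/(Z_0 + jZ_L·tanβl) = 329 + j101 Ω
Γ_s = (Z_in − Z_s)/(Z_in + Z_s) = (254 + j101)/(404 + j101), |Γ_s| = 0.656
VSWR = (1 + |Γ_s|)/(1 − |Γ_s|)

VSWR ≈ 4.82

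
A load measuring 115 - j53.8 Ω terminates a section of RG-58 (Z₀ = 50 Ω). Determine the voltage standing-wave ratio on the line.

Γ = (Z_L − Z_0)/(Z_L + Z_0) = (65 − j53.8)/(165 − j53.8)
|Γ| = 84.4/174 = 0.486
VSWR = (1 + |Γ|)/(1 − |Γ|) = 1.49/0.514

VSWR ≈ 2.89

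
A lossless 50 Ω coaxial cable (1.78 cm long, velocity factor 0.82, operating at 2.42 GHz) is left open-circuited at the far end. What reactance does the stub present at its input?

λ = v/f = 0.82·c / 2.42 GHz = 0.102 m
βl = 2π·l/λ = 2π × 0.175 = 63°
tan(βl) = 1.97
For an open-circuited stub, Z_in = −jZ_0·cot(βl) = −jZ_0/tan(βl)

X_in ≈ -25.4 Ω (capacitive)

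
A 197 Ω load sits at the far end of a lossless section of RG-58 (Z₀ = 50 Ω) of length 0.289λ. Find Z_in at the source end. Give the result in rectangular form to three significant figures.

βl = 2π × 0.289 = 104°
tan(βl) = tan(104°) = -4
Z_in = Z_0·(Z_L + jZ_0·tanβl)/(Z_0 + jZ_L·tanβl)
     = 50·(197 − j200)/(50 − j788)

Z_in ≈ 13.4 + j11.7 Ω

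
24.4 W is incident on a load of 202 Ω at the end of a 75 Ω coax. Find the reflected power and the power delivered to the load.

P_reflected ≈ 5.13 W; P_delivered ≈ 19.3 W

Γ = (202 − 75)/(202 + 75) = 0.458
|Γ|² = 0.21
P_refl = |Γ|²·P_inc = 5.13 W, P_del = (1 − |Γ|²)·P_inc = 19.3 W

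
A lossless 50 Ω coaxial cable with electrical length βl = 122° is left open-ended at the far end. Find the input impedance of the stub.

Z_in ≈ +j31.2 Ω

tan(βl) = -1.6
For an open-ended stub, Z_in = −jZ_0·cot(βl) = −jZ_0/tan(βl)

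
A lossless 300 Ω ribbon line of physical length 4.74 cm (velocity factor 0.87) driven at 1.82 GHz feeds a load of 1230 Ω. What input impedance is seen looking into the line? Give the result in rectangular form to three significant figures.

λ = v/f = 0.87·c / 1.82 GHz = 0.143 m
βl = 2π·l/λ = 2π × 0.331 = 119°
tan(βl) = tan(119°) = -1.8
Z_in = Z_0·(Z_L + jZ_0·tanβl)/(Z_0 + jZ_L·tanβl)
     = 300·(1230 − j541)/(300 − j2220)

Z_in ≈ 93.9 + j154 Ω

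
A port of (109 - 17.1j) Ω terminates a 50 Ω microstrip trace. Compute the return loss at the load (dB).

RL ≈ 8.31 dB

Γ = (59 − j17.1)/(159 − j17.1), |Γ| = 0.384
RL = −20·log₁₀|Γ| = −20·log₁₀(0.384)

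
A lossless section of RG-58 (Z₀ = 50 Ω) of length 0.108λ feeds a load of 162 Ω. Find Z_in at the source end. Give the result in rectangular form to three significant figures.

Z_in ≈ 34.2 − j48.9 Ω

βl = 2π × 0.108 = 38.9°
tan(βl) = tan(38.9°) = 0.806
Z_in = Z_0·(Z_L + jZ_0·tanβl)/(Z_0 + jZ_L·tanβl)
     = 50·(162 + j40.3)/(50 + j131)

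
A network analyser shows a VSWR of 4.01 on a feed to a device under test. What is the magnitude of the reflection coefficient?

|Γ| = (S − 1)/(S + 1) = (4.01 − 1)/(4.01 + 1) = 3.01/5.01

|Γ| ≈ 0.601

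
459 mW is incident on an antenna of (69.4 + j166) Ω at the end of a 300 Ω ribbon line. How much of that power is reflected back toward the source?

P_reflected ≈ 226 mW

|Γ| = |(-230.6 + j166)/(369.4 + j166)| = 0.702
|Γ|² = 0.492
P_refl = |Γ|²·P_inc = 226 mW, P_del = (1 − |Γ|²)·P_inc = 233 mW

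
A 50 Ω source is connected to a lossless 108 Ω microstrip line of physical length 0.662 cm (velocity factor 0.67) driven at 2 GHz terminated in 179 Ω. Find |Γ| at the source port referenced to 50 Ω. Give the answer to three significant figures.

|Γ| ≈ 0.531

λ = v/f = 0.67·c / 2 GHz = 0.101 m
βl = 2π·l/λ = 2π × 0.0659 = 23.7°
tan(βl) = 0.439
Z_in = Z_0·(Z_L + jZ_0·tanβl)/(Z_0 + jZ_L·tanβl) = 140 − j54.2 Ω
Γ_s = (Z_in − Z_s)/(Z_in + Z_s) = (89.6 − j54.2)/(190 − j54.2), |Γ_s| = 0.531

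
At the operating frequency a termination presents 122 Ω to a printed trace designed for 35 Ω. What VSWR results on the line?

VSWR ≈ 3.49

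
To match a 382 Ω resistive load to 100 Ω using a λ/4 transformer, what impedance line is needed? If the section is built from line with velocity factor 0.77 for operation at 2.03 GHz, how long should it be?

Z_qwt = √(Z_0·R_L) = √(100 × 382) = √38200
λ = 0.77·c/f = 0.114 m, so l = λ/4 = 0.0284 m

Z_qwt ≈ 195 Ω; length ≈ 2.84 cm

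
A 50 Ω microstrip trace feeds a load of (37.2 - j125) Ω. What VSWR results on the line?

VSWR ≈ 10.4

Γ = (Z_L − Z_0)/(Z_L + Z_0) = (-12.8 − j125)/(87.2 − j125)
|Γ| = 126/152 = 0.824
VSWR = (1 + |Γ|)/(1 − |Γ|) = 1.82/0.176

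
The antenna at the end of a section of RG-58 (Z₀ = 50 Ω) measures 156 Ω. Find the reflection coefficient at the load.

Γ = 0.515

Γ = (Z_L − Z_0)/(Z_L + Z_0) = (156 − 50)/(156 + 50) = 106/206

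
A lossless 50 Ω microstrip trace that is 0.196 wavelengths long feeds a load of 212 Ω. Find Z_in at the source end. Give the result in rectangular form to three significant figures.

βl = 2π × 0.196 = 70.6°
tan(βl) = tan(70.6°) = 2.83
Z_in = Z_0·(Z_L + jZ_0·tanβl)/(Z_0 + jZ_L·tanβl)
     = 50·(212 + j142)/(50 + j601)

Z_in ≈ 13.2 − j16.6 Ω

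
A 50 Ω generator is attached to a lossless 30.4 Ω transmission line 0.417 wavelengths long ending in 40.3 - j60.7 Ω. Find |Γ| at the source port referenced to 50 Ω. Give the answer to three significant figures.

|Γ| ≈ 0.515

βl = 2π × 0.417 = 150°
tan(βl) = -0.575
Z_in = Z_0·(Z_L + jZ_0·tanβl)/(Z_0 + jZ_L·tanβl) = 89.1 + j70.1 Ω
Γ_s = (Z_in − Z_s)/(Z_in + Z_s) = (39.1 + j70.1)/(139 + j70.1), |Γ_s| = 0.515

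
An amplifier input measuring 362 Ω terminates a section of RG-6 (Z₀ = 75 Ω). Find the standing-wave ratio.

VSWR ≈ 4.83

Γ = (362 − 75)/(362 + 75) = 0.657
VSWR = (1 + 0.657)/(1 − 0.657)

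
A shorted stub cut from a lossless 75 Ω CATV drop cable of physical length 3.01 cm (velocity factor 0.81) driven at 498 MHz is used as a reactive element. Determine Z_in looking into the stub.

λ = v/f = 0.81·c / 498 MHz = 0.488 m
βl = 2π·l/λ = 2π × 0.0617 = 22.2°
tan(βl) = 0.408
For a shorted stub, Z_in = jZ_0·tan(βl)

Z_in ≈ +j30.6 Ω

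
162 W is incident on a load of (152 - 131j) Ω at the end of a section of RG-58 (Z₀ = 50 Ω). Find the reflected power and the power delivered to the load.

|Γ| = |(102 − j131)/(202 − j131)| = 0.69
|Γ|² = 0.476
P_refl = |Γ|²·P_inc = 77 W, P_del = (1 − |Γ|²)·P_inc = 85 W

P_reflected ≈ 77 W; P_delivered ≈ 85 W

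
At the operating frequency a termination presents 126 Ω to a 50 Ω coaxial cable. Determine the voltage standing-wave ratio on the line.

For a purely resistive load, VSWR = R_L/Z_0 or Z_0/R_L (whichever > 1) = 126/50

VSWR ≈ 2.52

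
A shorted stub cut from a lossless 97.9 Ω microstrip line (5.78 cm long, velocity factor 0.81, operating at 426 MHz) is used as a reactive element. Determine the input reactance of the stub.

X_in ≈ 72.4 Ω (inductive)

λ = v/f = 0.81·c / 426 MHz = 0.57 m
βl = 2π·l/λ = 2π × 0.101 = 36.5°
tan(βl) = 0.739
For a shorted stub, Z_in = jZ_0·tan(βl)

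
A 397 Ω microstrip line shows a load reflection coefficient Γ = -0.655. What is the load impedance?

Z_L = Z_0·(1 + Γ)/(1 − Γ) = 397·(0.345)/(1.66)

Z_L ≈ 82.8 Ω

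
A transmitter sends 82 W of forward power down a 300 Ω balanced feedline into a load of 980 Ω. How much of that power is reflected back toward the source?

Γ = (980 − 300)/(980 + 300) = 0.531
|Γ|² = 0.282
P_refl = |Γ|²·P_inc = 23.1 W, P_del = (1 − |Γ|²)·P_inc = 58.9 W

P_reflected ≈ 23.1 W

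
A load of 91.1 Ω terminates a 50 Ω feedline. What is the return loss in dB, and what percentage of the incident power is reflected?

RL ≈ 10.7 dB; 8.48% of incident power reflected

Γ = (91.1 − 50)/(91.1 + 50) = 0.291
RL = −20·log₁₀(0.291) = 10.7 dB
P_refl/P_inc = |Γ|² = 0.0848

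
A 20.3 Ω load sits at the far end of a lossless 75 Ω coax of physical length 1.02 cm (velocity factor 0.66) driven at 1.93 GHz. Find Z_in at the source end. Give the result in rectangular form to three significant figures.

Z_in ≈ 29.7 + j48.3 Ω

λ = v/f = 0.66·c / 1.93 GHz = 0.103 m
βl = 2π·l/λ = 2π × 0.0994 = 35.8°
tan(βl) = tan(35.8°) = 0.721
Z_in = Z_0·(Z_L + jZ_0·tanβl)/(Z_0 + jZ_L·tanβl)
     = 75·(20.3 + j54.1)/(75 + j14.6)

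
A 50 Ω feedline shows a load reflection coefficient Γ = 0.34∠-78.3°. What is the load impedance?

Z_L ≈ 45.2 − j34.1 Ω

Z_L = Z_0·(1 + Γ)/(1 − Γ) = 50·(1.07 − j0.333)/(0.931 + j0.333)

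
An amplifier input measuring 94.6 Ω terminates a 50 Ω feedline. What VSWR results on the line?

VSWR ≈ 1.89

For a purely resistive load, VSWR = R_L/Z_0 or Z_0/R_L (whichever > 1) = 94.6/50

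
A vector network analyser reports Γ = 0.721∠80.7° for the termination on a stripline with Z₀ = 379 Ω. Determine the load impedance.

Z_L = Z_0·(1 + Γ)/(1 − Γ) = 379·(1.12 + j0.712)/(0.883 − j0.712)

Z_L ≈ 141 + j419 Ω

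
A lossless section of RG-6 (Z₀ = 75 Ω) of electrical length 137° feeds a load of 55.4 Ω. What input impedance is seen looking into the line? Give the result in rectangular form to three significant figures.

Z_in ≈ 70.2 − j21.6 Ω

tan(βl) = tan(137°) = -0.933
Z_in = Z_0·(Z_L + jZ_0·tanβl)/(Z_0 + jZ_L·tanβl)
     = 75·(55.4 − j69.9)/(75 − j51.7)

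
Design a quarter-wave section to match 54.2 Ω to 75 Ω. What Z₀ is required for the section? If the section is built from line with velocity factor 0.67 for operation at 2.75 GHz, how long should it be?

Z_qwt ≈ 63.8 Ω; length ≈ 1.83 cm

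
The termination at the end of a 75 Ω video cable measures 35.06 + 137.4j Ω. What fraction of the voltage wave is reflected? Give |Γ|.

Γ = (Z_L − Z_0)/(Z_L + Z_0) = (-39.94 + j137.4)/(110.1 + j137.4)
|Γ| = 143/176

|Γ| ≈ 0.813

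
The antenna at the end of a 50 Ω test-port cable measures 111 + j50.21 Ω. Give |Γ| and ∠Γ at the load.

Γ ≈ 0.468 ∠ 22.1°

Γ = (Z_L − Z_0)/(Z_L + Z_0) = (61 + j50.21)/(161 + j50.21)
|Γ| = 79/169 = 0.468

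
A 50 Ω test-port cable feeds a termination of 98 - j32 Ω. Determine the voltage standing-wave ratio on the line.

Γ = (Z_L − Z_0)/(Z_L + Z_0) = (48 − j32)/(148 − j32)
|Γ| = 57.7/151 = 0.381
VSWR = (1 + |Γ|)/(1 − |Γ|) = 1.38/0.619

VSWR ≈ 2.23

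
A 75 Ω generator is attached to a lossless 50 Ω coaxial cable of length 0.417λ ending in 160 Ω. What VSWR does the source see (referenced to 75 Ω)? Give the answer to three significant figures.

βl = 2π × 0.417 = 150°
tan(βl) = -0.575
Z_in = Z_0·(Z_L + jZ_0·tanβl)/(Z_0 + jZ_L·tanβl) = 48.6 + j60.6 Ω
Γ_s = (Z_in − Z_s)/(Z_in + Z_s) = (-26.4 + j60.6)/(124 + j60.6), |Γ_s| = 0.48
VSWR = (1 + |Γ_s|)/(1 − |Γ_s|)

VSWR ≈ 2.85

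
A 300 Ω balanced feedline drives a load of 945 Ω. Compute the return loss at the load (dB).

Γ = (945 − 300)/(945 + 300) = 0.518
RL = −20·log₁₀|Γ| = −20·log₁₀(0.518)

RL ≈ 5.71 dB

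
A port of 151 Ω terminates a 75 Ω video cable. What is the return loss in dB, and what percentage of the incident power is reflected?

Γ = (151 − 75)/(151 + 75) = 0.336
RL = −20·log₁₀(0.336) = 9.47 dB
P_refl/P_inc = |Γ|² = 0.113

RL ≈ 9.47 dB; 11.3% of incident power reflected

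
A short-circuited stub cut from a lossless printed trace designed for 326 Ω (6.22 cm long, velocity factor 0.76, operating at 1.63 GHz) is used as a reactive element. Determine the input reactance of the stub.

λ = v/f = 0.76·c / 1.63 GHz = 0.14 m
βl = 2π·l/λ = 2π × 0.445 = 160°
tan(βl) = -0.362
For a short-circuited stub, Z_in = jZ_0·tan(βl)

X_in ≈ -118 Ω (capacitive)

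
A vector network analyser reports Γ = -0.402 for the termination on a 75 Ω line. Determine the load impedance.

Z_L ≈ 32 Ω

Z_L = Z_0·(1 + Γ)/(1 − Γ) = 75·(0.598)/(1.4)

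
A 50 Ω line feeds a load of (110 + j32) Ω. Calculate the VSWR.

VSWR ≈ 2.43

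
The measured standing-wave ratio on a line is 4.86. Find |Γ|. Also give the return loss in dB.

|Γ| ≈ 0.659; return loss ≈ 3.63 dB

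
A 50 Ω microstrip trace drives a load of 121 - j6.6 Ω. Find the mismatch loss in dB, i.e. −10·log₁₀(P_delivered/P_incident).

mismatch loss ≈ 0.828 dB

Γ = (71 − j6.6)/(171 − j6.6), |Γ| = 0.417
|Γ|² = 0.174, so P_del/P_inc = 1 − |Γ|² = 0.826
ML = −10·log₁₀(1 − |Γ|²)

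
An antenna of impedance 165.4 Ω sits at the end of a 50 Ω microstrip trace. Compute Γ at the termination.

Γ = 0.536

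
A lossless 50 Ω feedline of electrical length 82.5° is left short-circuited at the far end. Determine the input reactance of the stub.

tan(βl) = 7.6
For a short-circuited stub, Z_in = jZ_0·tan(βl)

X_in ≈ 380 Ω (inductive)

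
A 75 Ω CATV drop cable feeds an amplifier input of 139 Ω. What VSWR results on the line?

VSWR ≈ 1.85

Γ = (139 − 75)/(139 + 75) = 0.299
VSWR = (1 + 0.299)/(1 − 0.299)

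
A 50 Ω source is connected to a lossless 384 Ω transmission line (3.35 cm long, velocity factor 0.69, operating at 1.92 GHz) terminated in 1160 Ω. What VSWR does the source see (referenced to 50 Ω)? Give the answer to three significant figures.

λ = v/f = 0.69·c / 1.92 GHz = 0.108 m
βl = 2π·l/λ = 2π × 0.311 = 112°
tan(βl) = -2.49
Z_in = Z_0·(Z_L + jZ_0·tanβl)/(Z_0 + jZ_L·tanβl) = 145 + j135 Ω
Γ_s = (Z_in − Z_s)/(Z_in + Z_s) = (95 + j135)/(195 + j135), |Γ_s| = 0.696
VSWR = (1 + |Γ_s|)/(1 − |Γ_s|)

VSWR ≈ 5.57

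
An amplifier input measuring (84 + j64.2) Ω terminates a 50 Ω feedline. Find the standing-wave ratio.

VSWR ≈ 2.91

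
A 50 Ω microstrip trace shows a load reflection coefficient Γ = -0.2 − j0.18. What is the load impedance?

Z_L = Z_0·(1 + Γ)/(1 − Γ) = 50·(0.8 − j0.18)/(1.2 + j0.18)

Z_L ≈ 31.5 − j12.2 Ω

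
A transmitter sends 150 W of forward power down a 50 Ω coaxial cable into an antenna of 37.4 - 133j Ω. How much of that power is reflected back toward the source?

|Γ| = |(-12.6 − j133)/(87.4 − j133)| = 0.839
|Γ|² = 0.705
P_refl = |Γ|²·P_inc = 106 W, P_del = (1 − |Γ|²)·P_inc = 44.3 W

P_reflected ≈ 106 W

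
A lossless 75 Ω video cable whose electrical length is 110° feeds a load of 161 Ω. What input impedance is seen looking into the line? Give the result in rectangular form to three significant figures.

tan(βl) = tan(110°) = -2.75
Z_in = Z_0·(Z_L + jZ_0·tanβl)/(Z_0 + jZ_L·tanβl)
     = 75·(161 − j206)/(75 − j442)

Z_in ≈ 38.5 + j20.8 Ω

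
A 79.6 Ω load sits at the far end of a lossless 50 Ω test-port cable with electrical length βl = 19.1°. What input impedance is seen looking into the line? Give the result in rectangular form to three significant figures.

tan(βl) = tan(19.1°) = 0.346
Z_in = Z_0·(Z_L + jZ_0·tanβl)/(Z_0 + jZ_L·tanβl)
     = 50·(79.6 + j17.3)/(50 + j27.6)

Z_in ≈ 68.4 − j20.4 Ω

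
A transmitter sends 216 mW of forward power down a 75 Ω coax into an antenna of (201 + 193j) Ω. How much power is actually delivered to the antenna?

P_delivered ≈ 115 mW

|Γ| = |(126 + j193)/(276 + j193)| = 0.684
|Γ|² = 0.468
P_refl = |Γ|²·P_inc = 101 mW, P_del = (1 − |Γ|²)·P_inc = 115 mW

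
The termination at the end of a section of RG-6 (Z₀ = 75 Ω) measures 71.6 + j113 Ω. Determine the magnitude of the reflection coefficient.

Γ = (Z_L − Z_0)/(Z_L + Z_0) = (-3.4 + j113)/(146.6 + j113)
|Γ| = 113/185

|Γ| ≈ 0.611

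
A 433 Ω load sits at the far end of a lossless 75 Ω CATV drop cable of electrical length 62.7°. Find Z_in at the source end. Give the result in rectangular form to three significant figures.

Z_in ≈ 16.3 − j37.3 Ω

tan(βl) = tan(62.7°) = 1.94
Z_in = Z_0·(Z_L + jZ_0·tanβl)/(Z_0 + jZ_L·tanβl)
     = 75·(433 + j145)/(75 + j839)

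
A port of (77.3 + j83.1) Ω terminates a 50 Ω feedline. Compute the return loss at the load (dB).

RL ≈ 4.8 dB

Γ = (27.3 + j83.1)/(127.3 + j83.1), |Γ| = 0.575
RL = −20·log₁₀|Γ| = −20·log₁₀(0.575)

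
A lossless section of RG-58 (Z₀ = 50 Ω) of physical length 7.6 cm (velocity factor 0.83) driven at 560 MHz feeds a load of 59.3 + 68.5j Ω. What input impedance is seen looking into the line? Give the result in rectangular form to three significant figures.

λ = v/f = 0.83·c / 560 MHz = 0.445 m
βl = 2π·l/λ = 2π × 0.171 = 61.5°
tan(βl) = tan(61.5°) = 1.84
Z_in = Z_0·(Z_L + jZ_0·tanβl)/(Z_0 + jZ_L·tanβl)
     = 50·(59.3 + j161)/(-76.3 + j109)

Z_in ≈ 36.7 − j52.7 Ω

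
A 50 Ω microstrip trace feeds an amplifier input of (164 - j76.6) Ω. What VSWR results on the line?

Γ = (Z_L − Z_0)/(Z_L + Z_0) = (114 − j76.6)/(214 − j76.6)
|Γ| = 137/227 = 0.604
VSWR = (1 + |Γ|)/(1 − |Γ|) = 1.6/0.396

VSWR ≈ 4.05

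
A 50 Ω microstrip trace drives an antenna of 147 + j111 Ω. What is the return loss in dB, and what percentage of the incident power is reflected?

Γ = (97 + j111)/(197 + j111), |Γ| = 0.652
RL = −20·log₁₀(0.652) = 3.72 dB
P_refl/P_inc = |Γ|² = 0.425

RL ≈ 3.72 dB; 42.5% of incident power reflected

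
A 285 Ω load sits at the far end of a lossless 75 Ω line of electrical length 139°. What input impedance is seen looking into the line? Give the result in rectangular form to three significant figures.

Z_in ≈ 42 + j73.6 Ω

tan(βl) = tan(139°) = -0.869
Z_in = Z_0·(Z_L + jZ_0·tanβl)/(Z_0 + jZ_L·tanβl)
     = 75·(285 − j65.2)/(75 − j248)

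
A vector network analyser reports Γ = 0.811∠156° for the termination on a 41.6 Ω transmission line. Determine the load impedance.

Z_L = Z_0·(1 + Γ)/(1 − Γ) = 41.6·(0.259 + j0.33)/(1.74 − j0.33)

Z_L ≈ 4.54 + j8.74 Ω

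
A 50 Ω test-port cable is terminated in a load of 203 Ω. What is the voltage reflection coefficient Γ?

Γ = 0.605

Γ = (Z_L − Z_0)/(Z_L + Z_0) = (203 − 50)/(203 + 50) = 153/253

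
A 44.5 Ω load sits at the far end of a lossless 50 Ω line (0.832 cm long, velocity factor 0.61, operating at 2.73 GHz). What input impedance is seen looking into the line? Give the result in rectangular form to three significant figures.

Z_in ≈ 49.6 + j5.79 Ω

λ = v/f = 0.61·c / 2.73 GHz = 0.067 m
βl = 2π·l/λ = 2π × 0.124 = 44.7°
tan(βl) = tan(44.7°) = 0.989
Z_in = Z_0·(Z_L + jZ_0·tanβl)/(Z_0 + jZ_L·tanβl)
     = 50·(44.5 + j49.4)/(50 + j44)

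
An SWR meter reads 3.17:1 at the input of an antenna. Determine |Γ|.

|Γ| = (S − 1)/(S + 1) = (3.17 − 1)/(3.17 + 1) = 2.17/4.17

|Γ| ≈ 0.52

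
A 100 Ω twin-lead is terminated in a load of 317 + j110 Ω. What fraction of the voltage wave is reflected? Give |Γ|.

|Γ| ≈ 0.564

Γ = (Z_L − Z_0)/(Z_L + Z_0) = (217 + j110)/(417 + j110)
|Γ| = 243/431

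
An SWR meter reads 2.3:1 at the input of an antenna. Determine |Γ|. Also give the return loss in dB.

|Γ| = (S − 1)/(S + 1) = (2.3 − 1)/(2.3 + 1) = 1.3/3.3
RL = −20·log₁₀|Γ| = −20·log₁₀(0.394)

|Γ| ≈ 0.394; return loss ≈ 8.09 dB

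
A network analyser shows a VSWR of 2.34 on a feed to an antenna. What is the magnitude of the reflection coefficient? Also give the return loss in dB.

|Γ| = (S − 1)/(S + 1) = (2.34 − 1)/(2.34 + 1) = 1.34/3.34
RL = −20·log₁₀|Γ| = −20·log₁₀(0.401)

|Γ| ≈ 0.401; return loss ≈ 7.93 dB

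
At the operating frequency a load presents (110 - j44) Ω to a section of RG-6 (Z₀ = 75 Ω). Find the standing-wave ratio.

Γ = (Z_L − Z_0)/(Z_L + Z_0) = (35 − j44)/(185 − j44)
|Γ| = 56.2/190 = 0.296
VSWR = (1 + |Γ|)/(1 − |Γ|) = 1.3/0.704

VSWR ≈ 1.84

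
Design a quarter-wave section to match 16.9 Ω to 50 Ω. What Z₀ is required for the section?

Z_qwt = √(Z_0·R_L) = √(50 × 16.9) = √845

Z_qwt ≈ 29.1 Ω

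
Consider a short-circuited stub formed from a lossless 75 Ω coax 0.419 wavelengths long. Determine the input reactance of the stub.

βl = 2π × 0.419 = 151°
tan(βl) = -0.558
For a short-circuited stub, Z_in = jZ_0·tan(βl)

X_in ≈ -41.8 Ω (capacitive)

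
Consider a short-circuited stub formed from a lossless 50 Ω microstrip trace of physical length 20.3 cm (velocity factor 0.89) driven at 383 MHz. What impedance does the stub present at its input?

λ = v/f = 0.89·c / 383 MHz = 0.697 m
βl = 2π·l/λ = 2π × 0.291 = 105°
tan(βl) = -3.78
For a short-circuited stub, Z_in = jZ_0·tan(βl)

Z_in ≈ −j189 Ω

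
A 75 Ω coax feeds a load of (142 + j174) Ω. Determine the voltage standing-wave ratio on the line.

Γ = (Z_L − Z_0)/(Z_L + Z_0) = (67 + j174)/(217 + j174)
|Γ| = 186/278 = 0.67
VSWR = (1 + |Γ|)/(1 − |Γ|) = 1.67/0.33

VSWR ≈ 5.07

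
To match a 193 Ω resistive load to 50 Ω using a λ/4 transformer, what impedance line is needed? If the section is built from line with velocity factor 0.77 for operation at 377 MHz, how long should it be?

Z_qwt = √(Z_0·R_L) = √(50 × 193) = √9650
λ = 0.77·c/f = 0.613 m, so l = λ/4 = 0.153 m

Z_qwt ≈ 98.2 Ω; length ≈ 15.3 cm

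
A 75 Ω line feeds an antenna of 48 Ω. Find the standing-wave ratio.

VSWR ≈ 1.56

Γ = (48 − 75)/(48 + 75) = -0.22
VSWR = (1 + 0.22)/(1 − 0.22)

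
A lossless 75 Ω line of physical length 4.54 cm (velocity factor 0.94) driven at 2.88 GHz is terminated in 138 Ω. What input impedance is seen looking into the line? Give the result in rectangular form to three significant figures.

Z_in ≈ 123 + j35.2 Ω

λ = v/f = 0.94·c / 2.88 GHz = 0.0979 m
βl = 2π·l/λ = 2π × 0.464 = 167°
tan(βl) = tan(167°) = -0.232
Z_in = Z_0·(Z_L + jZ_0·tanβl)/(Z_0 + jZ_L·tanβl)
     = 75·(138 − j17.4)/(75 − j32.1)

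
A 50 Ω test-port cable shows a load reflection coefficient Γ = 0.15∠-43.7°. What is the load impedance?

Z_L ≈ 60.7 − j12.9 Ω

Z_L = Z_0·(1 + Γ)/(1 − Γ) = 50·(1.11 − j0.104)/(0.892 + j0.104)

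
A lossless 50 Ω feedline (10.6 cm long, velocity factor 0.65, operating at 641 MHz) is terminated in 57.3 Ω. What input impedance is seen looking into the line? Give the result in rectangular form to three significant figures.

λ = v/f = 0.65·c / 641 MHz = 0.304 m
βl = 2π·l/λ = 2π × 0.348 = 125°
tan(βl) = tan(125°) = -1.41
Z_in = Z_0·(Z_L + jZ_0·tanβl)/(Z_0 + jZ_L·tanβl)
     = 50·(57.3 − j70.3)/(50 − j80.5)

Z_in ≈ 47.4 + j6.13 Ω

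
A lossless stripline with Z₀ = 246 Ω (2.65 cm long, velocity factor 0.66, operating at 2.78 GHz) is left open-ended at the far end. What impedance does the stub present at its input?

Z_in ≈ +j237 Ω

λ = v/f = 0.66·c / 2.78 GHz = 0.0712 m
βl = 2π·l/λ = 2π × 0.372 = 134°
tan(βl) = -1.04
For an open-ended stub, Z_in = −jZ_0·cot(βl) = −jZ_0/tan(βl)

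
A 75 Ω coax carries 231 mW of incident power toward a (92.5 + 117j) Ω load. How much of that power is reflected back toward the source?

P_reflected ≈ 77.4 mW

|Γ| = |(17.5 + j117)/(167.5 + j117)| = 0.579
|Γ|² = 0.335
P_refl = |Γ|²·P_inc = 77.4 mW, P_del = (1 − |Γ|²)·P_inc = 154 mW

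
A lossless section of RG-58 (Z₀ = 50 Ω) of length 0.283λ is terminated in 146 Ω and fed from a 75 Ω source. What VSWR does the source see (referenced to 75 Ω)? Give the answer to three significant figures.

βl = 2π × 0.283 = 102°
tan(βl) = -4.75
Z_in = Z_0·(Z_L + jZ_0·tanβl)/(Z_0 + jZ_L·tanβl) = 17.8 + j9.24 Ω
Γ_s = (Z_in − Z_s)/(Z_in + Z_s) = (-57.2 + j9.24)/(92.8 + j9.24), |Γ_s| = 0.621
VSWR = (1 + |Γ_s|)/(1 − |Γ_s|)

VSWR ≈ 4.28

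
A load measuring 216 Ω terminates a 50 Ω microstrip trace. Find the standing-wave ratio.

VSWR ≈ 4.32

For a purely resistive load, VSWR = R_L/Z_0 or Z_0/R_L (whichever > 1) = 216/50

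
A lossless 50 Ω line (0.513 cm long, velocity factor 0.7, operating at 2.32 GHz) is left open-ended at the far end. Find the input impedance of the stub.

Z_in ≈ −j134 Ω

λ = v/f = 0.7·c / 2.32 GHz = 0.0905 m
βl = 2π·l/λ = 2π × 0.0567 = 20.4°
tan(βl) = 0.372
For an open-ended stub, Z_in = −jZ_0·cot(βl) = −jZ_0/tan(βl)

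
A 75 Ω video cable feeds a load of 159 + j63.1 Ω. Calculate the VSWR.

VSWR ≈ 2.53

Γ = (Z_L − Z_0)/(Z_L + Z_0) = (84 + j63.1)/(234 + j63.1)
|Γ| = 105/242 = 0.433
VSWR = (1 + |Γ|)/(1 − |Γ|) = 1.43/0.567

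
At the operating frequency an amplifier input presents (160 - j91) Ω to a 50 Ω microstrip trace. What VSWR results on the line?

Γ = (Z_L − Z_0)/(Z_L + Z_0) = (110 − j91)/(210 − j91)
|Γ| = 143/229 = 0.624
VSWR = (1 + |Γ|)/(1 − |Γ|) = 1.62/0.376

VSWR ≈ 4.32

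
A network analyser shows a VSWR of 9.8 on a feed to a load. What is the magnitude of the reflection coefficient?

|Γ| ≈ 0.815

|Γ| = (S − 1)/(S + 1) = (9.8 − 1)/(9.8 + 1) = 8.8/10.8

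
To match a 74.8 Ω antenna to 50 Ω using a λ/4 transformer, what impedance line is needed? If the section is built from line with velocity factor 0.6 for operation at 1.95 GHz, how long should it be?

Z_qwt = √(Z_0·R_L) = √(50 × 74.8) = √3740
λ = 0.6·c/f = 0.0923 m, so l = λ/4 = 0.0231 m

Z_qwt ≈ 61.2 Ω; length ≈ 2.31 cm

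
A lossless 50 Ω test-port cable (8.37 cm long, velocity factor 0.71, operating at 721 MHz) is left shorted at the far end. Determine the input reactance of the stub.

X_in ≈ -235 Ω (capacitive)

λ = v/f = 0.71·c / 721 MHz = 0.295 m
βl = 2π·l/λ = 2π × 0.283 = 102°
tan(βl) = -4.71
For a shorted stub, Z_in = jZ_0·tan(βl)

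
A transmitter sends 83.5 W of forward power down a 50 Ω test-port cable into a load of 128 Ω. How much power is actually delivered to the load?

P_delivered ≈ 67.5 W

Γ = (128 − 50)/(128 + 50) = 0.438
|Γ|² = 0.192
P_refl = |Γ|²·P_inc = 16 W, P_del = (1 − |Γ|²)·P_inc = 67.5 W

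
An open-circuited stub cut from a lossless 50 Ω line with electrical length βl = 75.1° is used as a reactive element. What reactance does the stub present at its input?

tan(βl) = 3.76
For an open-circuited stub, Z_in = −jZ_0·cot(βl) = −jZ_0/tan(βl)

X_in ≈ -13.3 Ω (capacitive)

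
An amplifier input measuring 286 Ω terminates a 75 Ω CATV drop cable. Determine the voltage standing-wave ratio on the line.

Γ = (286 − 75)/(286 + 75) = 0.584
VSWR = (1 + 0.584)/(1 − 0.584)

VSWR ≈ 3.81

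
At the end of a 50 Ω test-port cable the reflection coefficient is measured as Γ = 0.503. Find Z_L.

Z_L = Z_0·(1 + Γ)/(1 − Γ) = 50·(1.5)/(0.497)

Z_L ≈ 151 Ω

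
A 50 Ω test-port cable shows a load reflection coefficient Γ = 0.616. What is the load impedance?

Z_L ≈ 210 Ω

Z_L = Z_0·(1 + Γ)/(1 − Γ) = 50·(1.62)/(0.384)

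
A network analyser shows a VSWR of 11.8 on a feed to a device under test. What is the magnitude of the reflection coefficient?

|Γ| ≈ 0.844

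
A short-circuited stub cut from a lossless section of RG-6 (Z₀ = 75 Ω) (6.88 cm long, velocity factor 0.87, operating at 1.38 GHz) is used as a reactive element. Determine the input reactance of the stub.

X_in ≈ -86.4 Ω (capacitive)

λ = v/f = 0.87·c / 1.38 GHz = 0.189 m
βl = 2π·l/λ = 2π × 0.364 = 131°
tan(βl) = -1.15
For a short-circuited stub, Z_in = jZ_0·tan(βl)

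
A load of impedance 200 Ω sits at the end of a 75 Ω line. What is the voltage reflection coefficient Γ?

Γ = 0.455

Γ = (Z_L − Z_0)/(Z_L + Z_0) = (200 − 75)/(200 + 75) = 125/275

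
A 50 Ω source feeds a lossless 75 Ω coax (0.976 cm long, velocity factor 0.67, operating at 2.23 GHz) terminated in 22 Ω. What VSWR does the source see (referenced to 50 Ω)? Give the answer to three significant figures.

VSWR ≈ 3.45

λ = v/f = 0.67·c / 2.23 GHz = 0.0901 m
βl = 2π·l/λ = 2π × 0.108 = 39°
tan(βl) = 0.809
Z_in = Z_0·(Z_L + jZ_0·tanβl)/(Z_0 + jZ_L·tanβl) = 34.5 + j52.5 Ω
Γ_s = (Z_in − Z_s)/(Z_in + Z_s) = (-15.5 + j52.5)/(84.5 + j52.5), |Γ_s| = 0.551
VSWR = (1 + |Γ_s|)/(1 − |Γ_s|)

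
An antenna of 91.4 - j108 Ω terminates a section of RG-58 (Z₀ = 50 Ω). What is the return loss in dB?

Γ = (41.4 − j108)/(141.4 − j108), |Γ| = 0.65
RL = −20·log₁₀|Γ| = −20·log₁₀(0.65)

RL ≈ 3.74 dB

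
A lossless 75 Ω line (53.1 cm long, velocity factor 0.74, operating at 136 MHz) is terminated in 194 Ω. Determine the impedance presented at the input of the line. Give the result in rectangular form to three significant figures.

λ = v/f = 0.74·c / 136 MHz = 1.63 m
βl = 2π·l/λ = 2π × 0.325 = 117°
tan(βl) = tan(117°) = -1.95
Z_in = Z_0·(Z_L + jZ_0·tanβl)/(Z_0 + jZ_L·tanβl)
     = 75·(194 − j147)/(75 − j379)

Z_in ≈ 35.2 + j31.4 Ω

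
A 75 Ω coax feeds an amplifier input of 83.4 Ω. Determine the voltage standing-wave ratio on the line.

Γ = (83.4 − 75)/(83.4 + 75) = 0.053
VSWR = (1 + 0.053)/(1 − 0.053)

VSWR ≈ 1.11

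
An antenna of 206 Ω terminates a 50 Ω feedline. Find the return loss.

Γ = (206 − 50)/(206 + 50) = 0.609
RL = −20·log₁₀|Γ| = −20·log₁₀(0.609)

RL ≈ 4.3 dB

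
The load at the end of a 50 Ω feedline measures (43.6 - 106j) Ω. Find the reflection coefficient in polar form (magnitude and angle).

Γ = (Z_L − Z_0)/(Z_L + Z_0) = (-6.4 − j106)/(93.6 − j106)
|Γ| = 106/141 = 0.751

Γ ≈ 0.751 ∠ -44.9°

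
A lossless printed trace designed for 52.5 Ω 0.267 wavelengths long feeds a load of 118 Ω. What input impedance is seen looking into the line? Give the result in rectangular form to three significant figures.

Z_in ≈ 23.6 + j4.5 Ω

βl = 2π × 0.267 = 96.1°
tan(βl) = tan(96.1°) = -9.33
Z_in = Z_0·(Z_L + jZ_0·tanβl)/(Z_0 + jZ_L·tanβl)
     = 52.5·(118 − j490)/(52.5 − j1100)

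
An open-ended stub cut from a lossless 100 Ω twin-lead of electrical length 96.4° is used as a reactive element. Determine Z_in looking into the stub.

Z_in ≈ +j11.2 Ω

tan(βl) = -8.92
For an open-ended stub, Z_in = −jZ_0·cot(βl) = −jZ_0/tan(βl)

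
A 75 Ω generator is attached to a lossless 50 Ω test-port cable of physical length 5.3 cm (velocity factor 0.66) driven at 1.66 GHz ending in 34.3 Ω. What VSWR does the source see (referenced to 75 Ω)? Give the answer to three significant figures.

λ = v/f = 0.66·c / 1.66 GHz = 0.119 m
βl = 2π·l/λ = 2π × 0.444 = 160°
tan(βl) = -0.365
Z_in = Z_0·(Z_L + jZ_0·tanβl)/(Z_0 + jZ_L·tanβl) = 36.6 − j9.08 Ω
Γ_s = (Z_in − Z_s)/(Z_in + Z_s) = (-38.4 − j9.08)/(112 − j9.08), |Γ_s| = 0.353
VSWR = (1 + |Γ_s|)/(1 − |Γ_s|)

VSWR ≈ 2.09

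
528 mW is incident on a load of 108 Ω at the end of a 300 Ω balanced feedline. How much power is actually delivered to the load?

Γ = (108 − 300)/(108 + 300) = -0.471
|Γ|² = 0.221
P_refl = |Γ|²·P_inc = 117 mW, P_del = (1 − |Γ|²)·P_inc = 411 mW

P_delivered ≈ 411 mW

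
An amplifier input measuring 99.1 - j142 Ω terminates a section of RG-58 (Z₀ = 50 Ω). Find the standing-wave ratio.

Γ = (Z_L − Z_0)/(Z_L + Z_0) = (49.1 − j142)/(149.1 − j142)
|Γ| = 150/206 = 0.73
VSWR = (1 + |Γ|)/(1 − |Γ|) = 1.73/0.27

VSWR ≈ 6.4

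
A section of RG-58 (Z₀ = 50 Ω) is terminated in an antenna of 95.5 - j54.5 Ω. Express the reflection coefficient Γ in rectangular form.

Γ = (Z_L − Z_0)/(Z_L + Z_0) = (45.5 − j54.5)/(145.5 − j54.5)

Γ ≈ 0.397 − j0.226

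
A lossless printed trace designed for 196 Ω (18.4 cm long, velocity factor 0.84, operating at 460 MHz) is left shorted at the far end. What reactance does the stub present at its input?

λ = v/f = 0.84·c / 460 MHz = 0.548 m
βl = 2π·l/λ = 2π × 0.336 = 121°
tan(βl) = -1.67
For a shorted stub, Z_in = jZ_0·tan(βl)

X_in ≈ -327 Ω (capacitive)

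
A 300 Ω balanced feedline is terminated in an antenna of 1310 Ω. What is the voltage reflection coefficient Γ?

Γ = 0.627

Γ = (Z_L − Z_0)/(Z_L + Z_0) = (1310 − 300)/(1310 + 300) = 1010/1610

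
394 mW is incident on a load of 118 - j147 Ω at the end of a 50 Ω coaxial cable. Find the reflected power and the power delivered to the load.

|Γ| = |(68 − j147)/(168 − j147)| = 0.726
|Γ|² = 0.526
P_refl = |Γ|²·P_inc = 207 mW, P_del = (1 − |Γ|²)·P_inc = 187 mW

P_reflected ≈ 207 mW; P_delivered ≈ 187 mW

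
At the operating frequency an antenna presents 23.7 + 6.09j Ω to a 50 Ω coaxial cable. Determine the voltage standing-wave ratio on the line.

Γ = (Z_L − Z_0)/(Z_L + Z_0) = (-26.3 + j6.09)/(73.7 + j6.09)
|Γ| = 27/74 = 0.365
VSWR = (1 + |Γ|)/(1 − |Γ|) = 1.37/0.635

VSWR ≈ 2.15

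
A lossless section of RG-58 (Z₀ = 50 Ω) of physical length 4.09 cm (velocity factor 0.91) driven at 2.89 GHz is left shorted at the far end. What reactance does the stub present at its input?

λ = v/f = 0.91·c / 2.89 GHz = 0.0945 m
βl = 2π·l/λ = 2π × 0.433 = 156°
tan(βl) = -0.448
For a shorted stub, Z_in = jZ_0·tan(βl)

X_in ≈ -22.4 Ω (capacitive)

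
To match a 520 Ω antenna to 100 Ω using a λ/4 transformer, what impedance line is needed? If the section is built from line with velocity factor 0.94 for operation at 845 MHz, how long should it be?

Z_qwt ≈ 228 Ω; length ≈ 8.34 cm

Z_qwt = √(Z_0·R_L) = √(100 × 520) = √52000
λ = 0.94·c/f = 0.334 m, so l = λ/4 = 0.0834 m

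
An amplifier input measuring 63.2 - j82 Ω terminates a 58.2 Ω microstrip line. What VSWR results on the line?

Γ = (Z_L − Z_0)/(Z_L + Z_0) = (5 − j82)/(121.4 − j82)
|Γ| = 82.2/146 = 0.561
VSWR = (1 + |Γ|)/(1 − |Γ|) = 1.56/0.439

VSWR ≈ 3.55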